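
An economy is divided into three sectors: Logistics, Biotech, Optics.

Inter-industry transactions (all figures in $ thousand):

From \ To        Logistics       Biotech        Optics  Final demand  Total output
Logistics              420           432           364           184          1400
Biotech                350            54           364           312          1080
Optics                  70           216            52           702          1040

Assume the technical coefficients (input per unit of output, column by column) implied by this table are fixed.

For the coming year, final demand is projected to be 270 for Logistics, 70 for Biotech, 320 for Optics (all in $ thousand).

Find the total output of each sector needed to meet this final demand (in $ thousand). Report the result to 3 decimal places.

Technical coefficients a_ij = z_ij / X_j:
  a_11 = 420/1400 = 0.30, a_21 = 350/1400 = 0.25, a_31 = 70/1400 = 0.05
  a_12 = 432/1080 = 0.40, a_22 = 54/1080 = 0.05, a_32 = 216/1080 = 0.20
  a_13 = 364/1040 = 0.35, a_23 = 364/1040 = 0.35, a_33 = 52/1040 = 0.05
I − A =
  [   0.70    -0.40    -0.35]
  [  -0.25     0.95    -0.35]
  [  -0.05    -0.20     0.95]
Cofactors of I−A, C_ij = (−1)^(i+j)·(minor ij) (rows/columns in the sector order above):
  C_11 = (0.95)(0.95) − (-0.35)(-0.20) = 0.8325
  C_12 = −[(-0.25)(0.95) − (-0.35)(-0.05)] = 0.2550
  C_13 = (-0.25)(-0.20) − (0.95)(-0.05) = 0.0975
  C_21 = −[(-0.40)(0.95) − (-0.35)(-0.20)] = 0.4500
  C_22 = (0.70)(0.95) − (-0.35)(-0.05) = 0.6475
  C_23 = −[(0.70)(-0.20) − (-0.40)(-0.05)] = 0.1600
  C_31 = (-0.40)(-0.35) − (-0.35)(0.95) = 0.4725
  C_32 = −[(0.70)(-0.35) − (-0.35)(-0.25)] = 0.3325
  C_33 = (0.70)(0.95) − (-0.40)(-0.25) = 0.5650
det(I−A) = Σ_j (I−A)_1j·C_1j = (0.70)(0.8325) + (-0.40)(0.2550) + (-0.35)(0.0975) = 0.446625
adj(I−A) = Cᵀ =
  [ 0.8325   0.4500   0.4725]
  [ 0.2550   0.6475   0.3325]
  [ 0.0975   0.1600   0.5650]
(I − A)⁻¹ = adj(I−A) / det(I−A) ≈
  [   1.8640     1.0076     1.0579]
  [   0.5709     1.4498     0.7445]
  [   0.2183     0.3582     1.2650]
x = (I − A)⁻¹ d = adj(I−A)·d / det(I−A), with det(I−A) = 0.446625:
  x_1 = (0.8325·270 + 0.4500·70 + 0.4725·320) / 0.446625 = 407.475 / 0.446625 ≈ 912.343
  x_2 = (0.2550·270 + 0.6475·70 + 0.3325·320) / 0.446625 = 220.575 / 0.446625 ≈ 493.871
  x_3 = (0.0975·270 + 0.1600·70 + 0.5650·320) / 0.446625 = 218.325 / 0.446625 ≈ 488.833

x_1 = 912.343, x_2 = 493.871, x_3 = 488.833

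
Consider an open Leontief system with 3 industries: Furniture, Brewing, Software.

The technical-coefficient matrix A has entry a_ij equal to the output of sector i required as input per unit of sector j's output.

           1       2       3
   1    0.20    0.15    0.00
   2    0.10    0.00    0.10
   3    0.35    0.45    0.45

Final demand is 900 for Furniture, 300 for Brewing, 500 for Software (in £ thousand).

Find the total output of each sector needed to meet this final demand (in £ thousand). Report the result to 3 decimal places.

x_1 = 1246.479, x_2 = 647.887, x_3 = 2232.394

I − A =
  [   0.80    -0.15     0.00]
  [  -0.10     1.00    -0.10]
  [  -0.35    -0.45     0.55]
Cofactors of I−A, C_ij = (−1)^(i+j)·(minor ij) (rows/columns in the sector order above):
  C_11 = (1.00)(0.55) − (-0.10)(-0.45) = 0.5050
  C_12 = −[(-0.10)(0.55) − (-0.10)(-0.35)] = 0.0900
  C_13 = (-0.10)(-0.45) − (1.00)(-0.35) = 0.3950
  C_21 = −[(-0.15)(0.55) − (0.00)(-0.45)] = 0.0825
  C_22 = (0.80)(0.55) − (0.00)(-0.35) = 0.4400
  C_23 = −[(0.80)(-0.45) − (-0.15)(-0.35)] = 0.4125
  C_31 = (-0.15)(-0.10) − (0.00)(1.00) = 0.0150
  C_32 = −[(0.80)(-0.10) − (0.00)(-0.10)] = 0.0800
  C_33 = (0.80)(1.00) − (-0.15)(-0.10) = 0.7850
det(I−A) = Σ_j (I−A)_1j·C_1j = (0.80)(0.5050) + (-0.15)(0.0900) + (0.00)(0.3950) = 0.3905
adj(I−A) = Cᵀ =
  [ 0.5050   0.0825   0.0150]
  [ 0.0900   0.4400   0.0800]
  [ 0.3950   0.4125   0.7850]
(I − A)⁻¹ = adj(I−A) / det(I−A) ≈
  [   1.2932     0.2113     0.0384]
  [   0.2305     1.1268     0.2049]
  [   1.0115     1.0563     2.0102]
x = (I − A)⁻¹ d = adj(I−A)·d / det(I−A), with det(I−A) = 0.3905:
  x_1 = (0.5050·900 + 0.0825·300 + 0.0150·500) / 0.3905 = 486.75 / 0.3905 ≈ 1246.479
  x_2 = (0.0900·900 + 0.4400·300 + 0.0800·500) / 0.3905 = 253.00 / 0.3905 ≈ 647.887
  x_3 = (0.3950·900 + 0.4125·300 + 0.7850·500) / 0.3905 = 871.75 / 0.3905 ≈ 2232.394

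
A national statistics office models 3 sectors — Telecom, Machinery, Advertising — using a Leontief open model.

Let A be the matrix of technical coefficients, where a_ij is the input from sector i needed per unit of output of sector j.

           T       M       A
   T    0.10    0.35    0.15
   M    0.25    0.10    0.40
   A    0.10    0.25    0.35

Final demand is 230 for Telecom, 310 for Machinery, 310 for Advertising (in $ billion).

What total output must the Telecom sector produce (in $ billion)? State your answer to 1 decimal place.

x_T = 813.9

I − A =
  [   0.90    -0.35    -0.15]
  [  -0.25     0.90    -0.40]
  [  -0.10    -0.25     0.65]
Cofactors of I−A, C_ij = (−1)^(i+j)·(minor ij) (rows/columns in the sector order above):
  C_11 = (0.90)(0.65) − (-0.40)(-0.25) = 0.4850
  C_12 = −[(-0.25)(0.65) − (-0.40)(-0.10)] = 0.2025
  C_13 = (-0.25)(-0.25) − (0.90)(-0.10) = 0.1525
  C_21 = −[(-0.35)(0.65) − (-0.15)(-0.25)] = 0.2650
  C_22 = (0.90)(0.65) − (-0.15)(-0.10) = 0.5700
  C_23 = −[(0.90)(-0.25) − (-0.35)(-0.10)] = 0.2600
  C_31 = (-0.35)(-0.40) − (-0.15)(0.90) = 0.2750
  C_32 = −[(0.90)(-0.40) − (-0.15)(-0.25)] = 0.3975
  C_33 = (0.90)(0.90) − (-0.35)(-0.25) = 0.7225
det(I−A) = Σ_j (I−A)_1j·C_1j = (0.90)(0.4850) + (-0.35)(0.2025) + (-0.15)(0.1525) = 0.34275
adj(I−A) = Cᵀ =
  [ 0.4850   0.2650   0.2750]
  [ 0.2025   0.5700   0.3975]
  [ 0.1525   0.2600   0.7225]
(I − A)⁻¹ = adj(I−A) / det(I−A) ≈
  [   1.4150     0.7732     0.8023]
  [   0.5908     1.6630     1.1597]
  [   0.4449     0.7586     2.1080]
x = (I − A)⁻¹ d = adj(I−A)·d / det(I−A), with det(I−A) = 0.34275:
  x_T = (0.4850·230 + 0.2650·310 + 0.2750·310) / 0.34275 = 278.95 / 0.34275 ≈ 813.9
  x_M = (0.2025·230 + 0.5700·310 + 0.3975·310) / 0.34275 = 346.50 / 0.34275 ≈ 1010.9
  x_A = (0.1525·230 + 0.2600·310 + 0.7225·310) / 0.34275 = 339.65 / 0.34275 ≈ 991.0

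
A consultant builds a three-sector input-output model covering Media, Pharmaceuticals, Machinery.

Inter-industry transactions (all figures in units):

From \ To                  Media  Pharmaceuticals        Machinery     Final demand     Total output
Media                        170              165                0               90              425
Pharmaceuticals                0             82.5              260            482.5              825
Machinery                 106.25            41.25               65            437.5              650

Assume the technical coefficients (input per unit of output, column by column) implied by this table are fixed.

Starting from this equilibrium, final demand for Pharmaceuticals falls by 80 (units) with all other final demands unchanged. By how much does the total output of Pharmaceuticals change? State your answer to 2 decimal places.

Δx_2 = -95.15

Technical coefficients a_ij = z_ij / X_j:
  a_11 = 170/425 = 0.40, a_21 = 0/425 = 0.00, a_31 = 106.25/425 = 0.25
  a_12 = 165/825 = 0.20, a_22 = 82.5/825 = 0.10, a_32 = 41.25/825 = 0.05
  a_13 = 0/650 = 0.00, a_23 = 260/650 = 0.40, a_33 = 65/650 = 0.10
I − A =
  [   0.60    -0.20     0.00]
  [   0.00     0.90    -0.40]
  [  -0.25    -0.05     0.90]
Cofactors of I−A, C_ij = (−1)^(i+j)·(minor ij) (rows/columns in the sector order above):
  C_11 = (0.90)(0.90) − (-0.40)(-0.05) = 0.7900
  C_12 = −[(0.00)(0.90) − (-0.40)(-0.25)] = 0.1000
  C_13 = (0.00)(-0.05) − (0.90)(-0.25) = 0.2250
  C_21 = −[(-0.20)(0.90) − (0.00)(-0.05)] = 0.1800
  C_22 = (0.60)(0.90) − (0.00)(-0.25) = 0.5400
  C_23 = −[(0.60)(-0.05) − (-0.20)(-0.25)] = 0.0800
  C_31 = (-0.20)(-0.40) − (0.00)(0.90) = 0.0800
  C_32 = −[(0.60)(-0.40) − (0.00)(0.00)] = 0.2400
  C_33 = (0.60)(0.90) − (-0.20)(0.00) = 0.5400
det(I−A) = Σ_j (I−A)_1j·C_1j = (0.60)(0.7900) + (-0.20)(0.1000) + (0.00)(0.2250) = 0.4540
adj(I−A) = Cᵀ =
  [ 0.7900   0.1800   0.0800]
  [ 0.1000   0.5400   0.2400]
  [ 0.2250   0.0800   0.5400]
(I − A)⁻¹ = adj(I−A) / det(I−A) ≈
  [   1.7401     0.3965     0.1762]
  [   0.2203     1.1894     0.5286]
  [   0.4956     0.1762     1.1894]
Δx = (I − A)⁻¹ Δd with Δd having -80 in the Pharmaceuticals component and 0 elsewhere.
So Δx_2 = L_22 · (-80), where L_22 = adj(I−A)_22 / det(I−A) = 0.5400 / 0.4540.
Δx_2 = 0.5400 × (-80) / 0.4540 = -43.20 / 0.4540 ≈ -95.15.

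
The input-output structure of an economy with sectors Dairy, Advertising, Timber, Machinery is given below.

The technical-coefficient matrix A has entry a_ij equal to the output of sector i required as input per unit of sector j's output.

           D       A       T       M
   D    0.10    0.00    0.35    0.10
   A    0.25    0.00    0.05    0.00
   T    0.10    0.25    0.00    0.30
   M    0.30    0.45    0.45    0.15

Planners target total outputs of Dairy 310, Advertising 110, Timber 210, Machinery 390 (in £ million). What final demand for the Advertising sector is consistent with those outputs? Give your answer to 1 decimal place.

d_A = 22.0

I − A =
  [   0.90     0.00    -0.35    -0.10]
  [  -0.25     1.00    -0.05     0.00]
  [  -0.10    -0.25     1.00    -0.30]
  [  -0.30    -0.45    -0.45     0.85]
d = (I − A) x:
  d_D = (+0.90)·310 + (+0.00)·110 + (-0.35)·210 + (-0.10)·390 = 166.5
  d_A = (-0.25)·310 + (+1.00)·110 + (-0.05)·210 + (+0.00)·390 = 22.0
  d_T = (-0.10)·310 + (-0.25)·110 + (+1.00)·210 + (-0.30)·390 = 34.5
  d_M = (-0.30)·310 + (-0.45)·110 + (-0.45)·210 + (+0.85)·390 = 94.5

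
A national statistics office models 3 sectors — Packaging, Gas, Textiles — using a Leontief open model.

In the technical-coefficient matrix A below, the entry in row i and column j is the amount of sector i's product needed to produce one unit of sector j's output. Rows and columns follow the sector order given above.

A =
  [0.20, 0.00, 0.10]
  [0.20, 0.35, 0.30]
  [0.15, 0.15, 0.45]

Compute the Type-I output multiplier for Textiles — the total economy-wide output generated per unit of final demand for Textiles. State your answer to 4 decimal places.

I − A =
  [   0.80     0.00    -0.10]
  [  -0.20     0.65    -0.30]
  [  -0.15    -0.15     0.55]
Cofactors of I−A, C_ij = (−1)^(i+j)·(minor ij) (rows/columns in the sector order above):
  C_11 = (0.65)(0.55) − (-0.30)(-0.15) = 0.3125
  C_12 = −[(-0.20)(0.55) − (-0.30)(-0.15)] = 0.1550
  C_13 = (-0.20)(-0.15) − (0.65)(-0.15) = 0.1275
  C_21 = −[(0.00)(0.55) − (-0.10)(-0.15)] = 0.0150
  C_22 = (0.80)(0.55) − (-0.10)(-0.15) = 0.4250
  C_23 = −[(0.80)(-0.15) − (0.00)(-0.15)] = 0.1200
  C_31 = (0.00)(-0.30) − (-0.10)(0.65) = 0.0650
  C_32 = −[(0.80)(-0.30) − (-0.10)(-0.20)] = 0.2600
  C_33 = (0.80)(0.65) − (0.00)(-0.20) = 0.5200
det(I−A) = Σ_j (I−A)_1j·C_1j = (0.80)(0.3125) + (0.00)(0.1550) + (-0.10)(0.1275) = 0.23725
adj(I−A) = Cᵀ =
  [ 0.3125   0.0150   0.0650]
  [ 0.1550   0.4250   0.2600]
  [ 0.1275   0.1200   0.5200]
(I − A)⁻¹ = adj(I−A) / det(I−A) ≈
  [   1.31718     0.06322     0.27397]
  [   0.65332     1.79136     1.09589]
  [   0.53741     0.50580     2.19178]
The output multiplier for sector j is the column-j sum of the Leontief inverse (I − A)⁻¹ = adj(I−A) / det(I−A).
Column T of adj(I−A): (0.0650, 0.2600, 0.5200); det(I−A) = 0.23725.
m_T = (0.0650 + 0.2600 + 0.5200) / 0.23725 = 0.845 / 0.23725 ≈ 3.5616.

m_T = 3.5616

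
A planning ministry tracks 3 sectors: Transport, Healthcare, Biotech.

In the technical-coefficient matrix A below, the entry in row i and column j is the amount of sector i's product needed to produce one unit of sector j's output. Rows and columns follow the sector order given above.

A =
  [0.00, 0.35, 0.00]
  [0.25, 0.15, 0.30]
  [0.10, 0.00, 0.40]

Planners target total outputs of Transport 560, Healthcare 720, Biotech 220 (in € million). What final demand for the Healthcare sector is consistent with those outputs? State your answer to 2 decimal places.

I − A =
  [   1.00    -0.35     0.00]
  [  -0.25     0.85    -0.30]
  [  -0.10     0.00     0.60]
d = (I − A) x:
  d_T = (+1.00)·560 + (-0.35)·720 + (+0.00)·220 = 308.00
  d_H = (-0.25)·560 + (+0.85)·720 + (-0.30)·220 = 406.00
  d_B = (-0.10)·560 + (+0.00)·720 + (+0.60)·220 = 76.00

d_H = 406.00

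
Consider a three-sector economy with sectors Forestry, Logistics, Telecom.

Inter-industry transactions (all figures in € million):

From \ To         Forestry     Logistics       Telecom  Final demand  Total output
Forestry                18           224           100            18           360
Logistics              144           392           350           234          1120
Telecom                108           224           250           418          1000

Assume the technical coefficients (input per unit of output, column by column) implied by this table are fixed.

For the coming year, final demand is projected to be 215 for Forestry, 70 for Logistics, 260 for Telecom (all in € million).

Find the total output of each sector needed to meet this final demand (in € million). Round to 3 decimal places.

Technical coefficients a_ij = z_ij / X_j:
  a_11 = 18/360 = 0.05, a_21 = 144/360 = 0.40, a_31 = 108/360 = 0.30
  a_12 = 224/1120 = 0.20, a_22 = 392/1120 = 0.35, a_32 = 224/1120 = 0.20
  a_13 = 100/1000 = 0.10, a_23 = 350/1000 = 0.35, a_33 = 250/1000 = 0.25
I − A =
  [   0.95    -0.20    -0.10]
  [  -0.40     0.65    -0.35]
  [  -0.30    -0.20     0.75]
Cofactors of I−A, C_ij = (−1)^(i+j)·(minor ij) (rows/columns in the sector order above):
  C_11 = (0.65)(0.75) − (-0.35)(-0.20) = 0.4175
  C_12 = −[(-0.40)(0.75) − (-0.35)(-0.30)] = 0.4050
  C_13 = (-0.40)(-0.20) − (0.65)(-0.30) = 0.2750
  C_21 = −[(-0.20)(0.75) − (-0.10)(-0.20)] = 0.1700
  C_22 = (0.95)(0.75) − (-0.10)(-0.30) = 0.6825
  C_23 = −[(0.95)(-0.20) − (-0.20)(-0.30)] = 0.2500
  C_31 = (-0.20)(-0.35) − (-0.10)(0.65) = 0.1350
  C_32 = −[(0.95)(-0.35) − (-0.10)(-0.40)] = 0.3725
  C_33 = (0.95)(0.65) − (-0.20)(-0.40) = 0.5375
det(I−A) = Σ_j (I−A)_1j·C_1j = (0.95)(0.4175) + (-0.20)(0.4050) + (-0.10)(0.2750) = 0.288125
adj(I−A) = Cᵀ =
  [ 0.4175   0.1700   0.1350]
  [ 0.4050   0.6825   0.3725]
  [ 0.2750   0.2500   0.5375]
(I − A)⁻¹ = adj(I−A) / det(I−A) ≈
  [   1.4490     0.5900     0.4685]
  [   1.4056     2.3688     1.2928]
  [   0.9544     0.8677     1.8655]
x = (I − A)⁻¹ d = adj(I−A)·d / det(I−A), with det(I−A) = 0.288125:
  x_1 = (0.4175·215 + 0.1700·70 + 0.1350·260) / 0.288125 = 136.7625 / 0.288125 ≈ 474.664
  x_2 = (0.4050·215 + 0.6825·70 + 0.3725·260) / 0.288125 = 231.70 / 0.288125 ≈ 804.165
  x_3 = (0.2750·215 + 0.2500·70 + 0.5375·260) / 0.288125 = 216.375 / 0.288125 ≈ 750.976

x_1 = 474.664, x_2 = 804.165, x_3 = 750.976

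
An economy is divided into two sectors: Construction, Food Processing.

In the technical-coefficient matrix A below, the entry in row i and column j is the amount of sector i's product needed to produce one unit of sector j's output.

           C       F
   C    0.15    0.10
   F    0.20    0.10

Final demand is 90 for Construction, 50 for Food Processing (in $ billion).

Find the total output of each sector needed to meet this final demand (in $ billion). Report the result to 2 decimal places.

x_C = 115.44, x_F = 81.21

I − A =
  [   0.85    -0.10]
  [  -0.20     0.90]
det(I−A) = (0.85)(0.90) − (-0.10)(-0.20) = 0.7450
adj(I−A) = [[0.90, 0.10], [0.20, 0.85]]
(I − A)⁻¹ = adj(I−A) / det(I−A) ≈
  [   1.2081     0.1342]
  [   0.2685     1.1409]
x = (I − A)⁻¹ d = adj(I−A)·d / det(I−A), with det(I−A) = 0.7450:
  x_C = (0.90·90 + 0.10·50) / 0.7450 = 86.00 / 0.7450 ≈ 115.44
  x_F = (0.20·90 + 0.85·50) / 0.7450 = 60.50 / 0.7450 ≈ 81.21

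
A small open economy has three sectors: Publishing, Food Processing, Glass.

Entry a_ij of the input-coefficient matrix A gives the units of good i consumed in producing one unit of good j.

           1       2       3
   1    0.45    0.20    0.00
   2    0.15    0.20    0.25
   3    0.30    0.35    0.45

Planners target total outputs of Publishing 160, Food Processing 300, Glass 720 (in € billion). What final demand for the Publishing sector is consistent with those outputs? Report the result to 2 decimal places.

I − A =
  [   0.55    -0.20     0.00]
  [  -0.15     0.80    -0.25]
  [  -0.30    -0.35     0.55]
d = (I − A) x:
  d_1 = (+0.55)·160 + (-0.20)·300 + (+0.00)·720 = 28.00
  d_2 = (-0.15)·160 + (+0.80)·300 + (-0.25)·720 = 36.00
  d_3 = (-0.30)·160 + (-0.35)·300 + (+0.55)·720 = 243.00

d_1 = 28.00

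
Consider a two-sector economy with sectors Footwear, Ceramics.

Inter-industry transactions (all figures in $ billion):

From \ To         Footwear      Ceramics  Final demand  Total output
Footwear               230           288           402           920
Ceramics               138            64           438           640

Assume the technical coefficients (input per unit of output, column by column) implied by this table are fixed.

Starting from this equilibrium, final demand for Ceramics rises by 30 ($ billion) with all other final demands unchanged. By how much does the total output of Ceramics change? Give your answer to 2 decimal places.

Technical coefficients a_ij = z_ij / X_j:
  a_11 = 230/920 = 0.25, a_21 = 138/920 = 0.15
  a_12 = 288/640 = 0.45, a_22 = 64/640 = 0.10
I − A =
  [   0.75    -0.45]
  [  -0.15     0.90]
det(I−A) = (0.75)(0.90) − (-0.45)(-0.15) = 0.6075
adj(I−A) = [[0.90, 0.45], [0.15, 0.75]]
(I − A)⁻¹ = adj(I−A) / det(I−A) ≈
  [   1.4815     0.7407]
  [   0.2469     1.2346]
Δx = (I − A)⁻¹ Δd with Δd having +30 in the Ceramics component and 0 elsewhere.
So Δx_2 = L_22 · (+30), where L_22 = adj(I−A)_22 / det(I−A) = 0.75 / 0.6075.
Δx_2 = 0.75 × (+30) / 0.6075 = 22.50 / 0.6075 ≈ 37.04.

Δx_2 = 37.04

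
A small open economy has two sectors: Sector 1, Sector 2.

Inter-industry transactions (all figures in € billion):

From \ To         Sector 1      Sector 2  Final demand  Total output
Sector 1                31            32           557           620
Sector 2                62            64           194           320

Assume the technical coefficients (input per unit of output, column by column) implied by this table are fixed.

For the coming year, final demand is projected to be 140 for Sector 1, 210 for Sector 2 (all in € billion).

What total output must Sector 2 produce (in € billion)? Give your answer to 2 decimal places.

Technical coefficients a_ij = z_ij / X_j:
  a_11 = 31/620 = 0.05, a_21 = 62/620 = 0.10
  a_12 = 32/320 = 0.10, a_22 = 64/320 = 0.20
I − A =
  [   0.95    -0.10]
  [  -0.10     0.80]
det(I−A) = (0.95)(0.80) − (-0.10)(-0.10) = 0.7500
adj(I−A) = [[0.80, 0.10], [0.10, 0.95]]
(I − A)⁻¹ = adj(I−A) / det(I−A) ≈
  [   1.0667     0.1333]
  [   0.1333     1.2667]
x = (I − A)⁻¹ d = adj(I−A)·d / det(I−A), with det(I−A) = 0.7500:
  x_1 = (0.80·140 + 0.10·210) / 0.7500 = 133.00 / 0.7500 ≈ 177.33
  x_2 = (0.10·140 + 0.95·210) / 0.7500 = 213.50 / 0.7500 ≈ 284.67

x_2 = 284.67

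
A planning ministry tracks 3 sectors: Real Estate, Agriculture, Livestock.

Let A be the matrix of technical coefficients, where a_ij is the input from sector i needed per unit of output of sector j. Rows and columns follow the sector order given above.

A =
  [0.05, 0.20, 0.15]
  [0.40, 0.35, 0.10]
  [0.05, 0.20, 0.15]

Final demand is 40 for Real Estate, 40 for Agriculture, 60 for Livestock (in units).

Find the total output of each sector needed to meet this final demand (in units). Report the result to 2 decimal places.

I − A =
  [   0.95    -0.20    -0.15]
  [  -0.40     0.65    -0.10]
  [  -0.05    -0.20     0.85]
Cofactors of I−A, C_ij = (−1)^(i+j)·(minor ij) (rows/columns in the sector order above):
  C_11 = (0.65)(0.85) − (-0.10)(-0.20) = 0.5325
  C_12 = −[(-0.40)(0.85) − (-0.10)(-0.05)] = 0.3450
  C_13 = (-0.40)(-0.20) − (0.65)(-0.05) = 0.1125
  C_21 = −[(-0.20)(0.85) − (-0.15)(-0.20)] = 0.2000
  C_22 = (0.95)(0.85) − (-0.15)(-0.05) = 0.8000
  C_23 = −[(0.95)(-0.20) − (-0.20)(-0.05)] = 0.2000
  C_31 = (-0.20)(-0.10) − (-0.15)(0.65) = 0.1175
  C_32 = −[(0.95)(-0.10) − (-0.15)(-0.40)] = 0.1550
  C_33 = (0.95)(0.65) − (-0.20)(-0.40) = 0.5375
det(I−A) = Σ_j (I−A)_1j·C_1j = (0.95)(0.5325) + (-0.20)(0.3450) + (-0.15)(0.1125) = 0.4200
adj(I−A) = Cᵀ =
  [ 0.5325   0.2000   0.1175]
  [ 0.3450   0.8000   0.1550]
  [ 0.1125   0.2000   0.5375]
(I − A)⁻¹ = adj(I−A) / det(I−A) ≈
  [   1.2679     0.4762     0.2798]
  [   0.8214     1.9048     0.3690]
  [   0.2679     0.4762     1.2798]
x = (I − A)⁻¹ d = adj(I−A)·d / det(I−A), with det(I−A) = 0.4200:
  x_1 = (0.5325·40 + 0.2000·40 + 0.1175·60) / 0.4200 = 36.35 / 0.4200 ≈ 86.55
  x_2 = (0.3450·40 + 0.8000·40 + 0.1550·60) / 0.4200 = 55.10 / 0.4200 ≈ 131.19
  x_3 = (0.1125·40 + 0.2000·40 + 0.5375·60) / 0.4200 = 44.75 / 0.4200 ≈ 106.55

x_1 = 86.55, x_2 = 131.19, x_3 = 106.55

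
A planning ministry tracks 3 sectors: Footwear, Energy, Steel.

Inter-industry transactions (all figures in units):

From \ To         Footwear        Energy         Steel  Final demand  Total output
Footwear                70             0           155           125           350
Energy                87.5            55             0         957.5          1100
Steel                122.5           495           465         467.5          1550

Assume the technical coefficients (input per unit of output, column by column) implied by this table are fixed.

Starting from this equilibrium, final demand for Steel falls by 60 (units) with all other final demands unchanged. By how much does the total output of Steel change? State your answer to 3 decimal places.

Technical coefficients a_ij = z_ij / X_j:
  a_11 = 70/350 = 0.20, a_21 = 87.5/350 = 0.25, a_31 = 122.5/350 = 0.35
  a_12 = 0/1100 = 0.00, a_22 = 55/1100 = 0.05, a_32 = 495/1100 = 0.45
  a_13 = 155/1550 = 0.10, a_23 = 0/1550 = 0.00, a_33 = 465/1550 = 0.30
I − A =
  [   0.80     0.00    -0.10]
  [  -0.25     0.95     0.00]
  [  -0.35    -0.45     0.70]
Cofactors of I−A, C_ij = (−1)^(i+j)·(minor ij) (rows/columns in the sector order above):
  C_11 = (0.95)(0.70) − (0.00)(-0.45) = 0.6650
  C_12 = −[(-0.25)(0.70) − (0.00)(-0.35)] = 0.1750
  C_13 = (-0.25)(-0.45) − (0.95)(-0.35) = 0.4450
  C_21 = −[(0.00)(0.70) − (-0.10)(-0.45)] = 0.0450
  C_22 = (0.80)(0.70) − (-0.10)(-0.35) = 0.5250
  C_23 = −[(0.80)(-0.45) − (0.00)(-0.35)] = 0.3600
  C_31 = (0.00)(0.00) − (-0.10)(0.95) = 0.0950
  C_32 = −[(0.80)(0.00) − (-0.10)(-0.25)] = 0.0250
  C_33 = (0.80)(0.95) − (0.00)(-0.25) = 0.7600
det(I−A) = Σ_j (I−A)_1j·C_1j = (0.80)(0.6650) + (0.00)(0.1750) + (-0.10)(0.4450) = 0.4875
adj(I−A) = Cᵀ =
  [ 0.6650   0.0450   0.0950]
  [ 0.1750   0.5250   0.0250]
  [ 0.4450   0.3600   0.7600]
(I − A)⁻¹ = adj(I−A) / det(I−A) ≈
  [   1.3641     0.0923     0.1949]
  [   0.3590     1.0769     0.0513]
  [   0.9128     0.7385     1.5590]
Δx = (I − A)⁻¹ Δd with Δd having -60 in the Steel component and 0 elsewhere.
So Δx_3 = L_33 · (-60), where L_33 = adj(I−A)_33 / det(I−A) = 0.7600 / 0.4875.
Δx_3 = 0.7600 × (-60) / 0.4875 = -45.60 / 0.4875 ≈ -93.538.

Δx_3 = -93.538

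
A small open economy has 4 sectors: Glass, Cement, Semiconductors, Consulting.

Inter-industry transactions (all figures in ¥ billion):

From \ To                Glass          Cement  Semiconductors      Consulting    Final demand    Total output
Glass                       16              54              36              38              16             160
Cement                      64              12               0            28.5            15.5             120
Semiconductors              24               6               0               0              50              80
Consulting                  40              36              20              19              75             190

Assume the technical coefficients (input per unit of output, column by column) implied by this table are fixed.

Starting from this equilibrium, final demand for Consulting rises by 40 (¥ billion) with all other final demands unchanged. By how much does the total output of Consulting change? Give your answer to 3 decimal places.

Technical coefficients a_ij = z_ij / X_j:
  a_11 = 16/160 = 0.10, a_21 = 64/160 = 0.40, a_31 = 24/160 = 0.15, a_41 = 40/160 = 0.25
  a_12 = 54/120 = 0.45, a_22 = 12/120 = 0.10, a_32 = 6/120 = 0.05, a_42 = 36/120 = 0.30
  a_13 = 36/80 = 0.45, a_23 = 0/80 = 0.00, a_33 = 0/80 = 0.00, a_43 = 20/80 = 0.25
  a_14 = 38/190 = 0.20, a_24 = 28.5/190 = 0.15, a_34 = 0/190 = 0.00, a_44 = 19/190 = 0.10
I − A =
  [   0.90    -0.45    -0.45    -0.20]
  [  -0.40     0.90     0.00    -0.15]
  [  -0.15    -0.05     1.00     0.00]
  [  -0.25    -0.30    -0.25     0.90]
Compute the cofactors C_ij = (−1)^(i+j)·(3×3 minor ij) of I−A; the adjugate is their transpose:
adj(I−A) = Cᵀ =
  [ 0.763125   0.487750   0.406125   0.250875]
  [ 0.403125   0.691750   0.232625   0.204875]
  [ 0.134625   0.107750   0.440625   0.047875]
  [ 0.383750   0.396000   0.312750   0.560250]
det(I−A) = Σ_j (I−A)_1j·C_1j = (0.90)(0.763125) + (-0.45)(0.403125) + (-0.45)(0.134625) + (-0.20)(0.383750) = 0.368075
(I − A)⁻¹ = adj(I−A) / det(I−A) ≈
  [   2.0733     1.3251     1.1034     0.6816]
  [   1.0952     1.8794     0.6320     0.5566]
  [   0.3658     0.2927     1.1971     0.1301]
  [   1.0426     1.0759     0.8497     1.5221]
Δx = (I − A)⁻¹ Δd with Δd having +40 in the Consulting component and 0 elsewhere.
So Δx_4 = L_44 · (+40), where L_44 = adj(I−A)_44 / det(I−A) = 0.560250 / 0.368075.
Δx_4 = 0.560250 × (+40) / 0.368075 = 22.41 / 0.368075 ≈ 60.884.

Δx_4 = 60.884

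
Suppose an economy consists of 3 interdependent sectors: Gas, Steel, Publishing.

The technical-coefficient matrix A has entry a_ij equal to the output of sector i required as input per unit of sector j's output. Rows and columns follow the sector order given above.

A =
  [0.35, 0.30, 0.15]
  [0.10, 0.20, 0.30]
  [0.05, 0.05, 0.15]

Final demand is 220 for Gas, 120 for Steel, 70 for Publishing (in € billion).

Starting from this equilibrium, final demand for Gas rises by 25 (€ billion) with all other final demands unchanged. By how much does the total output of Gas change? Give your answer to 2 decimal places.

I − A =
  [   0.65    -0.30    -0.15]
  [  -0.10     0.80    -0.30]
  [  -0.05    -0.05     0.85]
Cofactors of I−A, C_ij = (−1)^(i+j)·(minor ij) (rows/columns in the sector order above):
  C_11 = (0.80)(0.85) − (-0.30)(-0.05) = 0.6650
  C_12 = −[(-0.10)(0.85) − (-0.30)(-0.05)] = 0.1000
  C_13 = (-0.10)(-0.05) − (0.80)(-0.05) = 0.0450
  C_21 = −[(-0.30)(0.85) − (-0.15)(-0.05)] = 0.2625
  C_22 = (0.65)(0.85) − (-0.15)(-0.05) = 0.5450
  C_23 = −[(0.65)(-0.05) − (-0.30)(-0.05)] = 0.0475
  C_31 = (-0.30)(-0.30) − (-0.15)(0.80) = 0.2100
  C_32 = −[(0.65)(-0.30) − (-0.15)(-0.10)] = 0.2100
  C_33 = (0.65)(0.80) − (-0.30)(-0.10) = 0.4900
det(I−A) = Σ_j (I−A)_1j·C_1j = (0.65)(0.6650) + (-0.30)(0.1000) + (-0.15)(0.0450) = 0.3955
adj(I−A) = Cᵀ =
  [ 0.6650   0.2625   0.2100]
  [ 0.1000   0.5450   0.2100]
  [ 0.0450   0.0475   0.4900]
(I − A)⁻¹ = adj(I−A) / det(I−A) ≈
  [   1.6814     0.6637     0.5310]
  [   0.2528     1.3780     0.5310]
  [   0.1138     0.1201     1.2389]
Δx = (I − A)⁻¹ Δd with Δd having +25 in the Gas component and 0 elsewhere.
So Δx_G = L_GG · (+25), where L_GG = adj(I−A)_GG / det(I−A) = 0.6650 / 0.3955.
Δx_G = 0.6650 × (+25) / 0.3955 = 16.625 / 0.3955 ≈ 42.04.

Δx_G = 42.04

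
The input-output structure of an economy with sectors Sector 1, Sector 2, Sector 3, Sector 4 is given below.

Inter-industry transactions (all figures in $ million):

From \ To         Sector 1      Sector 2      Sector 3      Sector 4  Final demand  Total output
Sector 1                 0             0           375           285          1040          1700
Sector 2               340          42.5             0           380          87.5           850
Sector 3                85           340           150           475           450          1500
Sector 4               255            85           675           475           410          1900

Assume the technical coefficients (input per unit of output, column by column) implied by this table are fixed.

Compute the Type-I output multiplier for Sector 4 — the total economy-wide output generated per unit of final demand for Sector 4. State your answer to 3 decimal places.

Technical coefficients a_ij = z_ij / X_j:
  a_11 = 0/1700 = 0.00, a_21 = 340/1700 = 0.20, a_31 = 85/1700 = 0.05, a_41 = 255/1700 = 0.15
  a_12 = 0/850 = 0.00, a_22 = 42.5/850 = 0.05, a_32 = 340/850 = 0.40, a_42 = 85/850 = 0.10
  a_13 = 375/1500 = 0.25, a_23 = 0/1500 = 0.00, a_33 = 150/1500 = 0.10, a_43 = 675/1500 = 0.45
  a_14 = 285/1900 = 0.15, a_24 = 380/1900 = 0.20, a_34 = 475/1900 = 0.25, a_44 = 475/1900 = 0.25
I − A =
  [   1.00     0.00    -0.25    -0.15]
  [  -0.20     0.95     0.00    -0.20]
  [  -0.05    -0.40     0.90    -0.25]
  [  -0.15    -0.10    -0.45     0.75]
Compute the cofactors C_ij = (−1)^(i+j)·(3×3 minor ij) of I−A; the adjugate is their transpose:
adj(I−A) = Cᵀ =
  [ 0.480375   0.121750   0.237250   0.207625]
  [ 0.144000   0.520125   0.148500   0.217000]
  [ 0.147250   0.316750   0.668125   0.336625]
  [ 0.203625   0.283750   0.468125   0.823125]
det(I−A) = Σ_j (I−A)_1j·C_1j = (1.00)(0.480375) + (0.00)(0.144000) + (-0.25)(0.147250) + (-0.15)(0.203625) = 0.41301875
(I − A)⁻¹ = adj(I−A) / det(I−A) ≈
  [   1.1631     0.2948     0.5744     0.5027]
  [   0.3487     1.2593     0.3595     0.5254]
  [   0.3565     0.7669     1.6177     0.8150]
  [   0.4930     0.6870     1.1334     1.9929]
The output multiplier for sector j is the column-j sum of the Leontief inverse (I − A)⁻¹ = adj(I−A) / det(I−A).
Column 4 of adj(I−A): (0.207625, 0.217000, 0.336625, 0.823125); det(I−A) = 0.41301875.
m_4 = (0.207625 + 0.217000 + 0.336625 + 0.823125) / 0.41301875 = 1.584375 / 0.41301875 ≈ 3.836.

m_4 = 3.836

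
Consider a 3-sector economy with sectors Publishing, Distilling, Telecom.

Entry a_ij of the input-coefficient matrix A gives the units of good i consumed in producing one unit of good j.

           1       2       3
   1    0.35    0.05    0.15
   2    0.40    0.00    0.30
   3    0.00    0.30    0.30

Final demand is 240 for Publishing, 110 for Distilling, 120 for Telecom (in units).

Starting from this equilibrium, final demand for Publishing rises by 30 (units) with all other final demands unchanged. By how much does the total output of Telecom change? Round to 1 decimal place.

Δx_3 = 9.9

I − A =
  [   0.65    -0.05    -0.15]
  [  -0.40     1.00    -0.30]
  [   0.00    -0.30     0.70]
Cofactors of I−A, C_ij = (−1)^(i+j)·(minor ij) (rows/columns in the sector order above):
  C_11 = (1.00)(0.70) − (-0.30)(-0.30) = 0.6100
  C_12 = −[(-0.40)(0.70) − (-0.30)(0.00)] = 0.2800
  C_13 = (-0.40)(-0.30) − (1.00)(0.00) = 0.1200
  C_21 = −[(-0.05)(0.70) − (-0.15)(-0.30)] = 0.0800
  C_22 = (0.65)(0.70) − (-0.15)(0.00) = 0.4550
  C_23 = −[(0.65)(-0.30) − (-0.05)(0.00)] = 0.1950
  C_31 = (-0.05)(-0.30) − (-0.15)(1.00) = 0.1650
  C_32 = −[(0.65)(-0.30) − (-0.15)(-0.40)] = 0.2550
  C_33 = (0.65)(1.00) − (-0.05)(-0.40) = 0.6300
det(I−A) = Σ_j (I−A)_1j·C_1j = (0.65)(0.6100) + (-0.05)(0.2800) + (-0.15)(0.1200) = 0.3645
adj(I−A) = Cᵀ =
  [ 0.6100   0.0800   0.1650]
  [ 0.2800   0.4550   0.2550]
  [ 0.1200   0.1950   0.6300]
(I − A)⁻¹ = adj(I−A) / det(I−A) ≈
  [   1.6735     0.2195     0.4527]
  [   0.7682     1.2483     0.6996]
  [   0.3292     0.5350     1.7284]
Δx = (I − A)⁻¹ Δd with Δd having +30 in the Publishing component and 0 elsewhere.
So Δx_3 = L_31 · (+30), where L_31 = adj(I−A)_31 / det(I−A) = 0.1200 / 0.3645.
Δx_3 = 0.1200 × (+30) / 0.3645 = 3.60 / 0.3645 ≈ 9.9.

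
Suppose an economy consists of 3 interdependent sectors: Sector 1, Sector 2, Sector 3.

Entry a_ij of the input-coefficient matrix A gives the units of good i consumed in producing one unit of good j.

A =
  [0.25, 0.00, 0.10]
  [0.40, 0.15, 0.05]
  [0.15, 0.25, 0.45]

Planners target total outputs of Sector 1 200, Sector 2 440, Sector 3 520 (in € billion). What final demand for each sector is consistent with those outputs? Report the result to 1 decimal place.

I − A =
  [   0.75     0.00    -0.10]
  [  -0.40     0.85    -0.05]
  [  -0.15    -0.25     0.55]
d = (I − A) x:
  d_1 = (+0.75)·200 + (+0.00)·440 + (-0.10)·520 = 98.0
  d_2 = (-0.40)·200 + (+0.85)·440 + (-0.05)·520 = 268.0
  d_3 = (-0.15)·200 + (-0.25)·440 + (+0.55)·520 = 146.0

d_1 = 98.0, d_2 = 268.0, d_3 = 146.0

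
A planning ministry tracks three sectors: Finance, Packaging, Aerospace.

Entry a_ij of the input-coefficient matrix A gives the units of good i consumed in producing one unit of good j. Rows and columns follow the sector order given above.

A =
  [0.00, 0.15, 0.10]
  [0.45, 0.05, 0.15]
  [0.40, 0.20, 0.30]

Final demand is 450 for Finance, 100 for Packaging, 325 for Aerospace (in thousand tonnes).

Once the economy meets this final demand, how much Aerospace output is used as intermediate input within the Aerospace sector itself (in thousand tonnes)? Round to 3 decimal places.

z_AA = 295.804

I − A =
  [   1.00    -0.15    -0.10]
  [  -0.45     0.95    -0.15]
  [  -0.40    -0.20     0.70]
Cofactors of I−A, C_ij = (−1)^(i+j)·(minor ij) (rows/columns in the sector order above):
  C_11 = (0.95)(0.70) − (-0.15)(-0.20) = 0.6350
  C_12 = −[(-0.45)(0.70) − (-0.15)(-0.40)] = 0.3750
  C_13 = (-0.45)(-0.20) − (0.95)(-0.40) = 0.4700
  C_21 = −[(-0.15)(0.70) − (-0.10)(-0.20)] = 0.1250
  C_22 = (1.00)(0.70) − (-0.10)(-0.40) = 0.6600
  C_23 = −[(1.00)(-0.20) − (-0.15)(-0.40)] = 0.2600
  C_31 = (-0.15)(-0.15) − (-0.10)(0.95) = 0.1175
  C_32 = −[(1.00)(-0.15) − (-0.10)(-0.45)] = 0.1950
  C_33 = (1.00)(0.95) − (-0.15)(-0.45) = 0.8825
det(I−A) = Σ_j (I−A)_1j·C_1j = (1.00)(0.6350) + (-0.15)(0.3750) + (-0.10)(0.4700) = 0.53175
adj(I−A) = Cᵀ =
  [ 0.6350   0.1250   0.1175]
  [ 0.3750   0.6600   0.1950]
  [ 0.4700   0.2600   0.8825]
(I − A)⁻¹ = adj(I−A) / det(I−A) ≈
  [   1.1942     0.2351     0.2210]
  [   0.7052     1.2412     0.3667]
  [   0.8839     0.4890     1.6596]
First solve x = (I − A)⁻¹ d = adj(I−A)·d / det(I−A); in particular x_A = (0.4700·450 + 0.2600·100 + 0.8825·325) / 0.53175 = 524.3125 / 0.53175 ≈ 986.01316.
Intermediate flow from A to A: z_AA = a_AA · x_A = 0.30 × 524.3125 / 0.53175 = 157.29375 / 0.53175 ≈ 295.804.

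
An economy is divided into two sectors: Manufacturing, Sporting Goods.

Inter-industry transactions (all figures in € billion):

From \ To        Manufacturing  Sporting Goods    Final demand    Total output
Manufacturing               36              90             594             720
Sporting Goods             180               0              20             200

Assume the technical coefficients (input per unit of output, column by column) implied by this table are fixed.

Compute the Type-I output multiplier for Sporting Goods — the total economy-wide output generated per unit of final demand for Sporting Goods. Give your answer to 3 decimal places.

Technical coefficients a_ij = z_ij / X_j:
  a_MM = 36/720 = 0.05, a_SM = 180/720 = 0.25
  a_MS = 90/200 = 0.45, a_SS = 0/200 = 0.00
I − A =
  [   0.95    -0.45]
  [  -0.25     1.00]
det(I−A) = (0.95)(1.00) − (-0.45)(-0.25) = 0.8375
adj(I−A) = [[1.00, 0.45], [0.25, 0.95]]
(I − A)⁻¹ = adj(I−A) / det(I−A) ≈
  [   1.1940     0.5373]
  [   0.2985     1.1343]
The output multiplier for sector j is the column-j sum of the Leontief inverse (I − A)⁻¹ = adj(I−A) / det(I−A).
Column S of adj(I−A): (0.45, 0.95); det(I−A) = 0.8375.
m_S = (0.45 + 0.95) / 0.8375 = 1.40 / 0.8375 ≈ 1.672.

m_S = 1.672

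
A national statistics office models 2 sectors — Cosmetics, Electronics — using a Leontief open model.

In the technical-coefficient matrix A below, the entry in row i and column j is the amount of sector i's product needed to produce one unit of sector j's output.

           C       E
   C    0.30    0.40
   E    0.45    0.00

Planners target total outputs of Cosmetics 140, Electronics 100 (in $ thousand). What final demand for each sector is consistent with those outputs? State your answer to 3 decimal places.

I − A =
  [   0.70    -0.40]
  [  -0.45     1.00]
d = (I − A) x:
  d_C = (+0.70)·140 + (-0.40)·100 = 58.000
  d_E = (-0.45)·140 + (+1.00)·100 = 37.000

d_C = 58.000, d_E = 37.000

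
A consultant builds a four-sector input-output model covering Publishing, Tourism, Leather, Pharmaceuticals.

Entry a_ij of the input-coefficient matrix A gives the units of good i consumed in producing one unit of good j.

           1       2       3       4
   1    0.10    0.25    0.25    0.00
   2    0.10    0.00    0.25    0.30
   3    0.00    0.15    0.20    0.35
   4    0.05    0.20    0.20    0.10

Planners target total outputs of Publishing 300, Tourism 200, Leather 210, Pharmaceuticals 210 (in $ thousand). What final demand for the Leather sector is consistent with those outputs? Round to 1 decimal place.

d_3 = 64.5

I − A =
  [   0.90    -0.25    -0.25     0.00]
  [  -0.10     1.00    -0.25    -0.30]
  [   0.00    -0.15     0.80    -0.35]
  [  -0.05    -0.20    -0.20     0.90]
d = (I − A) x:
  d_1 = (+0.90)·300 + (-0.25)·200 + (-0.25)·210 + (+0.00)·210 = 167.5
  d_2 = (-0.10)·300 + (+1.00)·200 + (-0.25)·210 + (-0.30)·210 = 54.5
  d_3 = (+0.00)·300 + (-0.15)·200 + (+0.80)·210 + (-0.35)·210 = 64.5
  d_4 = (-0.05)·300 + (-0.20)·200 + (-0.20)·210 + (+0.90)·210 = 92.0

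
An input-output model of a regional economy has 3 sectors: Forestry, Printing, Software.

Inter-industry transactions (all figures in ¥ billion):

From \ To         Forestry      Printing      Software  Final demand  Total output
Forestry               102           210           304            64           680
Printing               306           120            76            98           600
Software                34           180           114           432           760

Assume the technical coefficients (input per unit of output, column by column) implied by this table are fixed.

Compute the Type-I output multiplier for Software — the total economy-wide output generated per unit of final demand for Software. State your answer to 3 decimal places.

m_3 = 3.294

Technical coefficients a_ij = z_ij / X_j:
  a_11 = 102/680 = 0.15, a_21 = 306/680 = 0.45, a_31 = 34/680 = 0.05
  a_12 = 210/600 = 0.35, a_22 = 120/600 = 0.20, a_32 = 180/600 = 0.30
  a_13 = 304/760 = 0.40, a_23 = 76/760 = 0.10, a_33 = 114/760 = 0.15
I − A =
  [   0.85    -0.35    -0.40]
  [  -0.45     0.80    -0.10]
  [  -0.05    -0.30     0.85]
Cofactors of I−A, C_ij = (−1)^(i+j)·(minor ij) (rows/columns in the sector order above):
  C_11 = (0.80)(0.85) − (-0.10)(-0.30) = 0.6500
  C_12 = −[(-0.45)(0.85) − (-0.10)(-0.05)] = 0.3875
  C_13 = (-0.45)(-0.30) − (0.80)(-0.05) = 0.1750
  C_21 = −[(-0.35)(0.85) − (-0.40)(-0.30)] = 0.4175
  C_22 = (0.85)(0.85) − (-0.40)(-0.05) = 0.7025
  C_23 = −[(0.85)(-0.30) − (-0.35)(-0.05)] = 0.2725
  C_31 = (-0.35)(-0.10) − (-0.40)(0.80) = 0.3550
  C_32 = −[(0.85)(-0.10) − (-0.40)(-0.45)] = 0.2650
  C_33 = (0.85)(0.80) − (-0.35)(-0.45) = 0.5225
det(I−A) = Σ_j (I−A)_1j·C_1j = (0.85)(0.6500) + (-0.35)(0.3875) + (-0.40)(0.1750) = 0.346875
adj(I−A) = Cᵀ =
  [ 0.6500   0.4175   0.3550]
  [ 0.3875   0.7025   0.2650]
  [ 0.1750   0.2725   0.5225]
(I − A)⁻¹ = adj(I−A) / det(I−A) ≈
  [   1.8739     1.2036     1.0234]
  [   1.1171     2.0252     0.7640]
  [   0.5045     0.7856     1.5063]
The output multiplier for sector j is the column-j sum of the Leontief inverse (I − A)⁻¹ = adj(I−A) / det(I−A).
Column 3 of adj(I−A): (0.3550, 0.2650, 0.5225); det(I−A) = 0.346875.
m_3 = (0.3550 + 0.2650 + 0.5225) / 0.346875 = 1.1425 / 0.346875 ≈ 3.294.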